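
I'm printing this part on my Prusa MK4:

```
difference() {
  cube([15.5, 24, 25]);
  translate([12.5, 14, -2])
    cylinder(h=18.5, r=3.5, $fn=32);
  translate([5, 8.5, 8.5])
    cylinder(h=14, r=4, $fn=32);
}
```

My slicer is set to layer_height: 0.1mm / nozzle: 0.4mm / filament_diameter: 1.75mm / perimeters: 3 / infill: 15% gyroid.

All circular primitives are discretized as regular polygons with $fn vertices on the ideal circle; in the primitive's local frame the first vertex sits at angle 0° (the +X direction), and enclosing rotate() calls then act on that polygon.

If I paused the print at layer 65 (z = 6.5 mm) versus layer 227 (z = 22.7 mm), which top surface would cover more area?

layer 227 (z = 22.7 mm)

Layer 65 (z = 6.5): the 15.5×24 cube contributes its full rectangle (area 372.00 mm²); the r=3.5 cylinder at (12.5, 14) gives a regular 32-gon of circumradius 3.5 (constant along its height) (area = (32/2)·3.500²·sin(360°/32) = 38.24 mm²); the cylinder at (5, 8.5) is absent (z outside [8.5, 22.5]); Taking the first minus the rest: starting from the 15.5×24 cube (372.00 mm²), the r=3.5 cylinder at (12.5, 14) partially overlaps it — only the 37.06 mm² overlap (of its 38.24 mm²) is removed, clipping the outline — area = 334.94 mm². So its area = 334.94 mm². Layer 227 (z = 22.7): the cube (footprint 15.5×24) is included at this height (area 372.00 mm²); the cylinder at (12.5, 14) does not reach this height (z outside [-2, 16.5]); the cylinder at (5, 8.5) is absent (z outside [8.5, 22.5]); After the difference (first − rest): none of the subtracted shapes is present at this height, so the 15.5×24 cube is unchanged — area = 372.00 mm². So its area = 372.00 mm². Layer 227 is larger (372.00 vs 334.94 mm²).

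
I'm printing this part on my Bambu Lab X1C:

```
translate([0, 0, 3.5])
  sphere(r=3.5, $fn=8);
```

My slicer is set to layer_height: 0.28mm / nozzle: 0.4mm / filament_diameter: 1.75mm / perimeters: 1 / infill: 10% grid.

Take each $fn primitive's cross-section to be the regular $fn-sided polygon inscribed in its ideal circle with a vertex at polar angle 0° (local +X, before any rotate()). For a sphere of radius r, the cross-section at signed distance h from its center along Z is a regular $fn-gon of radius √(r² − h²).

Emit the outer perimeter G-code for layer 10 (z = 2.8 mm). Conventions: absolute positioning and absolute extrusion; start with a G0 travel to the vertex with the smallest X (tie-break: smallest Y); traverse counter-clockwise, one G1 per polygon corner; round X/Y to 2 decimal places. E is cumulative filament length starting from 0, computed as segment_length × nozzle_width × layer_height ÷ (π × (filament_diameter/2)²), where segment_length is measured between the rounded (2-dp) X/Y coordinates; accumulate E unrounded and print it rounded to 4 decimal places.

At z = 2.8 mm: the r=3.5 sphere contributes a regular 8-gon of circumradius √(3.5²−0.7²) = 3.429. The outline is a single polygon with 8 vertices. Extrusion per mm of travel: 0.4 × 0.28 / (π × 0.875²) = 0.046564. Accumulating E over each segment gives final E = 0.9768.

G0 X-3.43 Y0.00 Z2.80
G1 X-2.42 Y-2.42 E0.1221
G1 X0.00 Y-3.43 E0.2442
G1 X2.42 Y-2.42 E0.3663
G1 X3.43 Y0.00 E0.4884
G1 X2.42 Y2.42 E0.6105
G1 X0.00 Y3.43 E0.7326
G1 X-2.42 Y2.42 E0.8547
G1 X-3.43 Y0.00 E0.9768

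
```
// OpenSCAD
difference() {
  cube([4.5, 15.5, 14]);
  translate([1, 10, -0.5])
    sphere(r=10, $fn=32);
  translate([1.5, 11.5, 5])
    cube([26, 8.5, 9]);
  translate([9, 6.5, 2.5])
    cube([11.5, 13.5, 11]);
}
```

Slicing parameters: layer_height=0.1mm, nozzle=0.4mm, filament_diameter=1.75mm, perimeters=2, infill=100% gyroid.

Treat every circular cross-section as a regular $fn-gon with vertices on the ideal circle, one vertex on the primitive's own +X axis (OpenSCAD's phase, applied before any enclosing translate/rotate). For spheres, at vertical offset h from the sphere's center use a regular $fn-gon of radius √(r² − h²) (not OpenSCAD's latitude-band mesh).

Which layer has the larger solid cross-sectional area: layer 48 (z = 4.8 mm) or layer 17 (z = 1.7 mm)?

Layer 48 (z = 4.8): the cube (footprint 4.5×15.5) is included at this height (area 69.75 mm²); the sphere at (1, 10): section is a regular 32-gon, circumradius = √(r²−h²) = √(10²−5.3²) = 8.480 (area = (32/2)·8.480²·sin(360°/32) = 224.46 mm²); the cube at (1.5, 11.5) is absent (z outside [5, 14]); the 11.5×13.5 cube at (9, 6.5) contributes its full rectangle (area 155.25 mm²); After the difference (first − rest): starting from the 4.5×15.5 cube (69.75 mm²), the r=10 sphere at (1, 10) partially overlaps it — only the 61.90 mm² overlap (of its 224.46 mm²) is removed, clipping the outline; the 11.5×13.5 cube at (9, 6.5) misses the remaining region (no effect) — area = 7.85 mm². So its area = 7.85 mm². Layer 17 (z = 1.7): the cube is present — its section is the full 4.5×15.5 rectangle (area 69.75 mm²); the sphere at (1, 10): section is a regular 32-gon, circumradius = √(r²−h²) = √(10²−2.2²) = 9.755 (area = (32/2)·9.755²·sin(360°/32) = 297.04 mm²); the cube at (1.5, 11.5) is absent (z outside [5, 14]); the cube at (9, 6.5) does not reach this height (z outside [2.5, 13.5]); Taking the first minus the rest: starting from the 4.5×15.5 cube (69.75 mm²), the r=10 sphere at (1, 10) partially overlaps it — only the 67.73 mm² overlap (of its 297.04 mm²) is removed, clipping the outline — area = 2.02 mm². So its area = 2.02 mm². Layer 48 is larger (7.85 vs 2.02 mm²).

layer 48 (z = 4.8 mm)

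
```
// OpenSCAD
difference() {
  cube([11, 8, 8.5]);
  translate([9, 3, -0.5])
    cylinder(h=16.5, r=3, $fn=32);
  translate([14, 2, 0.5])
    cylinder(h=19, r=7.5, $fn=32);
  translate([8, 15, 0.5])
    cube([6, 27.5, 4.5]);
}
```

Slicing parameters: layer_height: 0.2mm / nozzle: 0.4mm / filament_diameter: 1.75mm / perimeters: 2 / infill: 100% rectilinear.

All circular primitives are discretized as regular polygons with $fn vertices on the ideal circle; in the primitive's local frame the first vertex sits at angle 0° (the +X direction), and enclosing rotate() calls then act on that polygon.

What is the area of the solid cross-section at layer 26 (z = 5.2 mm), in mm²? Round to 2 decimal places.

At z = 5.2 mm: the cube is present — its section is the full 11×8 rectangle (area 88.00 mm²); the cylinder at (9, 3): section is a regular 32-gon, circumradius r=3 (area = (32/2)·3.000²·sin(360°/32) = 28.09 mm²); the cylinder at (14, 2): section is a regular 32-gon, circumradius r=7.5 (area = (32/2)·7.500²·sin(360°/32) = 175.58 mm²); the cube at (8, 15) is absent (z outside [0.5, 5]); After the difference (first − rest): starting from the 11×8 cube (88.00 mm²), the r=3 cylinder at (9, 3) partially overlaps it — only the 25.04 mm² overlap (of its 28.09 mm²) is removed, clipping the outline; the r=7.5 cylinder at (14, 2) partially overlaps it — only the 7.01 mm² overlap (of its 175.58 mm²) is removed, clipping the outline — area = 55.94 mm². Overall, the cross-section is a single solid region. Net area = 55.94 mm².

55.94 mm²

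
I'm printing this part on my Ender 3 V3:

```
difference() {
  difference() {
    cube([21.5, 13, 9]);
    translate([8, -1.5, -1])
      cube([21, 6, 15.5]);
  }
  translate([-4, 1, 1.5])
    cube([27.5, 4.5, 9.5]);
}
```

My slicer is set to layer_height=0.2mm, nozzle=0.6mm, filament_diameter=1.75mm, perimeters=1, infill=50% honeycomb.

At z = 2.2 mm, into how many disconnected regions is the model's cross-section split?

2

At z = 2.2 mm: the 21.5×13 cube contributes its full rectangle; the cube at (8, -1.5) (footprint 21×6) is included at this height; Taking the first minus the rest: starting from the 21.5×13 cube, the 21×6 cube at (8, -1.5) partially overlaps it — only the 60.75 mm² overlap (of its 126.00 mm²) is removed, clipping the outline — 1 connected region; the cube at (-4, 1) is present — its section is the full 27.5×4.5 rectangle; After the difference (first − rest): starting from the result so far, the 27.5×4.5 cube at (-4, 1) partially overlaps it — only the 49.50 mm² overlap (of its 123.75 mm²) is removed, clipping the outline — 2 connected regions. The result has 2 disconnected regions.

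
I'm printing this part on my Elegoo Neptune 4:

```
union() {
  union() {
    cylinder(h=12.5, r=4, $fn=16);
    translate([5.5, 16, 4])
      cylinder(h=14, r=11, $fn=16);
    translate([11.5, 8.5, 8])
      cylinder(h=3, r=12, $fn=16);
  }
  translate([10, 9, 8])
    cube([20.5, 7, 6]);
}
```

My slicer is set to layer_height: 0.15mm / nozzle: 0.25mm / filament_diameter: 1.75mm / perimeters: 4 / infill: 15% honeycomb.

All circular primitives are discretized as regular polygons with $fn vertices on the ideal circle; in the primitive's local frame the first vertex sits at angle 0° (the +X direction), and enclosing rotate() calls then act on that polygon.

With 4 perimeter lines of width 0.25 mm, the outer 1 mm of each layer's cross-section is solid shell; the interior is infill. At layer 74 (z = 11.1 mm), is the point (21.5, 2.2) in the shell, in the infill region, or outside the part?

outside

At z = 11.1 mm: the r=4 cylinder contributes a regular 16-gon of circumradius 4; the r=11 cylinder at (5.5, 16) gives a regular 16-gon of circumradius 11 (constant along its height); the cylinder at (11.5, 8.5) does not reach this height (z outside [8, 11]); Taking the union: the 2 present regions are separate (no shared area or edge), so areas and boundary lengths simply add and each stays a separate island — 2 connected regions; the 20.5×7 cube at (10, 9) contributes its full rectangle; Merging all regions: the regions partially overlap (shared area 38.80 mm²), so overlapping operands fuse into one piece — 2 connected regions. Overall, the cross-section has 2 separate islands. The nearest boundary edge runs (30.50, 9.00)→(13.80, 9.00); distance from the point to it = 6.80 mm. The point is not inside any of the regions above, so it lies outside the cross-section (6.80 mm from the nearest boundary).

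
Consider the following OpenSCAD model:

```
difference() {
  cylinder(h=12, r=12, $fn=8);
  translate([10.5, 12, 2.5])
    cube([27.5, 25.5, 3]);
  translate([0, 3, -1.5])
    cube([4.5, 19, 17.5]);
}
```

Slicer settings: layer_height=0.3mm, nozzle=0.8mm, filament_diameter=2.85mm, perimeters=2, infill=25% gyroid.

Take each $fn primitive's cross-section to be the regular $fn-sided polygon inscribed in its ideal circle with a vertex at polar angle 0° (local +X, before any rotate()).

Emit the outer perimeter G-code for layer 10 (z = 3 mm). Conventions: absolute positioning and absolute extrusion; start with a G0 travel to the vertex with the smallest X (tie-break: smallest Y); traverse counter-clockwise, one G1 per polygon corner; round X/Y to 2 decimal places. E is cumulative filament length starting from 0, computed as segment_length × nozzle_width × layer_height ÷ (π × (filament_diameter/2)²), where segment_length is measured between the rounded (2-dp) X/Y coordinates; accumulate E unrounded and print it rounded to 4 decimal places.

At z = 3 mm: the r=12 cylinder contributes a regular 8-gon of circumradius 12; the cube at (10.5, 12) is present — its section is the full 27.5×25.5 rectangle; the 4.5×19 cube at (0, 3) contributes its full rectangle; Subtracting the remaining from the first: starting from the r=12 cylinder, the 27.5×25.5 cube at (10.5, 12) misses the remaining region (no effect); the 4.5×19 cube at (0, 3) partially overlaps it — only the 36.31 mm² overlap (of its 85.50 mm²) is removed, clipping the outline — 1 connected region. The outline is a single polygon with 11 vertices. Extrusion per mm of travel: 0.8 × 0.3 / (π × 1.425²) = 0.037621. Accumulating E over each segment gives final E = 3.3583.

G0 X-12.00 Y0.00 Z3.00
G1 X-8.49 Y-8.49 E0.3456
G1 X0.00 Y-12.00 E0.6912
G1 X8.49 Y-8.49 E1.0369
G1 X12.00 Y0.00 E1.3825
G1 X8.49 Y8.49 E1.7281
G1 X4.50 Y10.14 E1.8906
G1 X4.50 Y3.00 E2.1592
G1 X0.00 Y3.00 E2.3285
G1 X0.00 Y12.00 E2.6671
G1 X-8.49 Y8.49 E3.0127
G1 X-12.00 Y0.00 E3.3583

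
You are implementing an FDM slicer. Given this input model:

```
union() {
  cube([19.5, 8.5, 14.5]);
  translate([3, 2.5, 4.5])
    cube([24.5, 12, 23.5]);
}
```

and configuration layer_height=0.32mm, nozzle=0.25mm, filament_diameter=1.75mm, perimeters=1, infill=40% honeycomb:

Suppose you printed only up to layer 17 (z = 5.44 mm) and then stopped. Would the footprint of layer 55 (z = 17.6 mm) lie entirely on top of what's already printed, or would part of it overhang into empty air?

Compare the two slices. At z = 5.44: the 19.5×8.5 cube contributes its full rectangle (area 165.75 mm²); the cube at (3, 2.5) is present — its section is the full 24.5×12 rectangle (area 294.00 mm²); Taking the union: the regions partially overlap — summed areas 459.75 mm² minus the doubly-counted overlap 99.00 mm² gives 360.75 mm² — area = 360.75 mm². At z = 17.6: the cube is not intersected at this z (z outside [0, 14.5]); the cube at (3, 2.5) is present — its section is the full 24.5×12 rectangle (area 294.00 mm²); Merging all regions: only the 24.5×12 cube at (3, 2.5) is present, so the union is just that shape — area = 294.00 mm². Checking containment: the cross-section at z = 17.6 is a subset of the cross-section at z = 5.44.

entirely on top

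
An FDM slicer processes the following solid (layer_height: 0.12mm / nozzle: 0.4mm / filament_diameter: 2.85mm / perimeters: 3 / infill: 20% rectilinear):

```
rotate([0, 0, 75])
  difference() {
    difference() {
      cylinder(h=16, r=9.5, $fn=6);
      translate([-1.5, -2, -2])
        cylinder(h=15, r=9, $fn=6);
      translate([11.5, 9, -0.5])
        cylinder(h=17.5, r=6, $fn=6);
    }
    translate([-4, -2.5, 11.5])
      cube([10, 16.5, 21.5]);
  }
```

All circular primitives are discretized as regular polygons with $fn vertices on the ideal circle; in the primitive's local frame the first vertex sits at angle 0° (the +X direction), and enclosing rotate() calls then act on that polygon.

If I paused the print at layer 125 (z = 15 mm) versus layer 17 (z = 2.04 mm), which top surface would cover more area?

layer 125 (z = 15 mm)

Layer 125 (z = 15): the r=9.5 cylinder contributes a regular 6-gon of circumradius 9.5 (area = (6/2)·9.500²·sin(360°/6) = 234.48 mm²); the cylinder at (-1.5, -2) is absent (z outside [-2, 13]); the cylinder at (11.5, 9): section is a regular 6-gon, circumradius r=6 (area = (6/2)·6.000²·sin(360°/6) = 93.53 mm²); Subtracting the remaining from the first: starting from the r=9.5 cylinder (234.48 mm²), the r=6 cylinder at (11.5, 9) misses the remaining region (no effect) — area = 234.48 mm²; the cube at (-4, -2.5) (footprint 10×16.5) is included at this height (area 165.00 mm²); Taking the first minus the rest: starting from that combined region (234.48 mm²), the 10×16.5 cube at (-4, -2.5) partially overlaps it — only the 105.92 mm² overlap (of its 165.00 mm²) is removed, clipping the outline — area = 128.56 mm²; (rotated 75° about Z; rotation is an isometry so areas/perimeters/island counts are preserved). So its area = 128.56 mm². Layer 17 (z = 2.04): the cylinder: section is a regular 6-gon, circumradius r=9.5 (area = (6/2)·9.500²·sin(360°/6) = 234.48 mm²); the r=9 cylinder at (-1.5, -2) contributes a regular 6-gon of circumradius 9 (area = (6/2)·9.000²·sin(360°/6) = 210.44 mm²); the r=6 cylinder at (11.5, 9) gives a regular 6-gon of circumradius 6 (constant along its height) (area = (6/2)·6.000²·sin(360°/6) = 93.53 mm²); Taking the first minus the rest: starting from the r=9.5 cylinder (234.48 mm²), the r=9 cylinder at (-1.5, -2) partially overlaps it — only the 179.50 mm² overlap (of its 210.44 mm²) is removed, clipping the outline; the r=6 cylinder at (11.5, 9) misses the remaining region (no effect) — area = 54.98 mm²; the cube at (-4, -2.5) does not reach this height (z outside [11.5, 33]); Taking the first minus the rest: none of the subtracted shapes is present at this height, so the result so far is unchanged — area = 54.98 mm²; (rotated 75° about Z; rotation is an isometry so areas/perimeters/island counts are preserved). So its area = 54.98 mm². Layer 125 is larger (128.56 vs 54.98 mm²).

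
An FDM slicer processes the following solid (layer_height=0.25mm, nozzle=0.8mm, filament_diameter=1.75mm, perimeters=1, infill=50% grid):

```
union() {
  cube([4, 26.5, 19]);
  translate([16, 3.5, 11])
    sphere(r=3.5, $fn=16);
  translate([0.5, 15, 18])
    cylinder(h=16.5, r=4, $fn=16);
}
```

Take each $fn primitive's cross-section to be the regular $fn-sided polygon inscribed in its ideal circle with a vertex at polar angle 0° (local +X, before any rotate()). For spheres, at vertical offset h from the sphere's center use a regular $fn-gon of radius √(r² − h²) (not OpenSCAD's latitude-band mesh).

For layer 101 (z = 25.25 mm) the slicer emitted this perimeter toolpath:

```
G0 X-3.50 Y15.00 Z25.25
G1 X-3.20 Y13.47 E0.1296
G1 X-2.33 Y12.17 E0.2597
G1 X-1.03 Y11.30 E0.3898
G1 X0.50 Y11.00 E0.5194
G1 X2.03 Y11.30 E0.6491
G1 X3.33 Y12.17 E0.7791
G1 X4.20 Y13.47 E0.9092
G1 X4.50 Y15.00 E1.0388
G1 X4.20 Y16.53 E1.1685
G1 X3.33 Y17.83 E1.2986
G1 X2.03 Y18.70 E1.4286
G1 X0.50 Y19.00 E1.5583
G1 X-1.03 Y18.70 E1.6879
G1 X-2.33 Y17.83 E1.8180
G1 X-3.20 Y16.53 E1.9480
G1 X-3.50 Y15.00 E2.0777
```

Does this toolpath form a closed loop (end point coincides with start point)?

yes

Start point (G0): (-3.50, 15.00). End point (last G1): the path returns to the start — closed.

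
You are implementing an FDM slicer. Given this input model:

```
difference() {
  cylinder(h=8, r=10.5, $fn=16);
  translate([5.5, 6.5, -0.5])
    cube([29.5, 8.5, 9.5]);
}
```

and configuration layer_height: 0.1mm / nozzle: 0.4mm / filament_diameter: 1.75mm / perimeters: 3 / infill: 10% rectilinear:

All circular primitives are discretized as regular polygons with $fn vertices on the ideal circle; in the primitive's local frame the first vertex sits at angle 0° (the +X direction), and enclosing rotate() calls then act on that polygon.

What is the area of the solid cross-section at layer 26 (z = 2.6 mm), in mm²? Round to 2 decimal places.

At z = 2.6 mm: the r=10.5 cylinder gives a regular 16-gon of circumradius 10.5 (constant along its height) (area = (16/2)·10.500²·sin(360°/16) = 337.53 mm²); the cube at (5.5, 6.5) (footprint 29.5×8.5) is included at this height (area 250.75 mm²); Taking the first minus the rest: starting from the r=10.5 cylinder (337.53 mm²), the 29.5×8.5 cube at (5.5, 6.5) partially overlaps it — only the 3.30 mm² overlap (of its 250.75 mm²) is removed, clipping the outline — area = 334.22 mm². Overall, the cross-section is a single solid region. Net area = 334.22 mm².

334.22 mm²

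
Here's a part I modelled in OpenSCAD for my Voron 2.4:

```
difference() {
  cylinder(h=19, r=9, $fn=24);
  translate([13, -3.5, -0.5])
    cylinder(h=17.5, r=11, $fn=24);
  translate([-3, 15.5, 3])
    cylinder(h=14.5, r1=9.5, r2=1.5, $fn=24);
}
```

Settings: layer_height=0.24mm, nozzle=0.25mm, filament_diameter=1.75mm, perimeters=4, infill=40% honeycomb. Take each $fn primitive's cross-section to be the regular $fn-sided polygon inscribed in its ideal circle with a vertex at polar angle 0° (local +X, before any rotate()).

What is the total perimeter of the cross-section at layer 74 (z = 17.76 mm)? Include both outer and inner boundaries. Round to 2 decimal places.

At z = 17.76 mm: the cylinder: section is a regular 24-gon, circumradius r=9 (perimeter = 2·24·9.000·sin(180°/24) = 56.39 mm); the cylinder at (13, -3.5) is not intersected at this z (z outside [-0.5, 17]); the cone at (-3, 15.5) does not reach this height (z outside [3, 17.5]); Taking the first minus the rest: none of the subtracted shapes is present at this height, so the r=9 cylinder is unchanged — boundary = 56.39 mm. Overall, the cross-section is a single solid region. Total boundary length (outer) = 56.39 mm.

56.39 mm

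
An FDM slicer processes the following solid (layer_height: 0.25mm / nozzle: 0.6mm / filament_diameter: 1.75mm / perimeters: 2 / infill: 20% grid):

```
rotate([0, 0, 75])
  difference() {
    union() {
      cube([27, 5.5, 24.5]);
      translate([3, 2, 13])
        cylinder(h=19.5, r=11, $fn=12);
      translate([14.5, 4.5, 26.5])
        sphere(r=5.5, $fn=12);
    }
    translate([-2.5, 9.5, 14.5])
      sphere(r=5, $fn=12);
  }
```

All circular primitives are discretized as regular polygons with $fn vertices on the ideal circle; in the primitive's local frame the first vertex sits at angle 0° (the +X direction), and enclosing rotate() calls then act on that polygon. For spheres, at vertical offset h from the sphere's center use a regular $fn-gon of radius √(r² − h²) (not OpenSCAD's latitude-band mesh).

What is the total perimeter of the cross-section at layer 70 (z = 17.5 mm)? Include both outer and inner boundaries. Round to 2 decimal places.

101.68 mm

At z = 17.5 mm: the cube (footprint 27×5.5) is included at this height (perimeter 65.00 mm); the r=11 cylinder at (3, 2) contributes a regular 12-gon of circumradius 11 (perimeter = 2·12·11.000·sin(180°/12) = 68.33 mm); the sphere at (14.5, 4.5) does not reach this height (|z−center|=9.000 > r=5.5); Taking the union: the regions partially overlap (shared area 74.82 mm²), so the edge portions inside another operand are dropped and the merged outline is re-measured after clipping — boundary = 95.61 mm; the r=5 sphere at (-2.5, 9.5) slices to a regular 12-gon of circumradius 4.000 (√(r²−h²) with h=3 from center) (perimeter = 2·12·4.000·sin(180°/12) = 24.85 mm); After the difference (first − rest): starting from the result so far, the r=5 sphere at (-2.5, 9.5) partially overlaps it — only the 33.32 mm² overlap (of its 48.00 mm²) is removed, clipping the outline — boundary = 101.68 mm; (rotated 75° about Z; rotation is an isometry so areas/perimeters/island counts are preserved). Overall, the cross-section is a single solid region. Total boundary length (outer) = 101.68 mm.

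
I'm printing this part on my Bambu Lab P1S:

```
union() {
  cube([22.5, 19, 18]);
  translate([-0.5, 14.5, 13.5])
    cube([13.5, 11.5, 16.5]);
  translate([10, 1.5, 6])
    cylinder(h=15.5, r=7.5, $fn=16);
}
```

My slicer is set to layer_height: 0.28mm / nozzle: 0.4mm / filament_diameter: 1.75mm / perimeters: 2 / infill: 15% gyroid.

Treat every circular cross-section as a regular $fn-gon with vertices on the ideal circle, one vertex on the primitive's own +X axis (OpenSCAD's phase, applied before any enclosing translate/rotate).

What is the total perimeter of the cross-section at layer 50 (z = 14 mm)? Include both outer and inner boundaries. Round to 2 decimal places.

At z = 14 mm: the cube is present — its section is the full 22.5×19 rectangle (perimeter 83.00 mm); the 13.5×11.5 cube at (-0.5, 14.5) contributes its full rectangle (perimeter 50.00 mm); the cylinder at (10, 1.5): section is a regular 16-gon, circumradius r=7.5 (perimeter = 2·16·7.500·sin(180°/16) = 46.82 mm); Combining (union): the regions partially overlap (shared area 166.66 mm²), so the edge portions inside another operand are dropped and the merged outline is re-measured after clipping — boundary = 103.95 mm. Overall, the cross-section is a single solid region. Total boundary length (outer) = 103.95 mm.

103.95 mm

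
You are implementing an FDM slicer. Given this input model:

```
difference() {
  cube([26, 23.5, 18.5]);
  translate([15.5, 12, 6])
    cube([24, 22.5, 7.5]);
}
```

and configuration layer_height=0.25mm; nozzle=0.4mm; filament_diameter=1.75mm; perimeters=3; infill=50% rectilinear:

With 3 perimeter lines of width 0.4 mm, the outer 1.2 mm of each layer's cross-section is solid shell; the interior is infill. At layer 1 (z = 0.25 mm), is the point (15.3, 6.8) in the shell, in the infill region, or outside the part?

infill

At z = 0.25 mm: the cube (footprint 26×23.5) is included at this height; the cube at (15.5, 12) does not reach this height (z outside [6, 13.5]); After the difference (first − rest): none of the subtracted shapes is present at this height, so the 26×23.5 cube is unchanged — 1 connected region. Overall, the cross-section is a single solid region. The nearest boundary edge runs (0.00, 0.00)→(26.00, 0.00); distance from the point to it = 6.80 mm. The point is inside the cross-section and 6.80 mm from the nearest boundary — more than the 1.2 mm shell width (3 × 0.4), so it's in the infill interior.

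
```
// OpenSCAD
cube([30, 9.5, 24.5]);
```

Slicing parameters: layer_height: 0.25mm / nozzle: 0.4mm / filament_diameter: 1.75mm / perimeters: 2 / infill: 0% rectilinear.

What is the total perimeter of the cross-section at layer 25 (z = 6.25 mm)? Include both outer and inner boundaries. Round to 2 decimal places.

At z = 6.25 mm: the cube (footprint 30×9.5) is included at this height (perimeter 79.00 mm). Overall, the cross-section is a single solid region. Total boundary length (outer) = 79.00 mm.

79.00 mm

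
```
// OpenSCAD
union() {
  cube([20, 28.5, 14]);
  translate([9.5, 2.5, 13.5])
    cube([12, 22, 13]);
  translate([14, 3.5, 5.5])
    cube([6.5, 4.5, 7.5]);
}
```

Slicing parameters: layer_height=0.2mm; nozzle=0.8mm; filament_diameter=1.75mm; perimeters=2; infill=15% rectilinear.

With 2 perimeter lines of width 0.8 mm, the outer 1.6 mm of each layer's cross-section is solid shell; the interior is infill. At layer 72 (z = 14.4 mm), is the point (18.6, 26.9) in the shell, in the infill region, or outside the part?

At z = 14.4 mm: the cube does not reach this height (z outside [0, 14]); the cube at (9.5, 2.5) is present — its section is the full 12×22 rectangle; the cube at (14, 3.5) does not reach this height (z outside [5.5, 13]); Taking the union: only the 12×22 cube at (9.5, 2.5) is present, so the union is just that shape — 1 connected region. Overall, the cross-section is a single solid region. The nearest boundary edge runs (21.50, 24.50)→(9.50, 24.50); distance from the point to it = 2.40 mm. The point is not inside any of the regions above, so it lies outside the cross-section (2.40 mm from the nearest boundary).

outside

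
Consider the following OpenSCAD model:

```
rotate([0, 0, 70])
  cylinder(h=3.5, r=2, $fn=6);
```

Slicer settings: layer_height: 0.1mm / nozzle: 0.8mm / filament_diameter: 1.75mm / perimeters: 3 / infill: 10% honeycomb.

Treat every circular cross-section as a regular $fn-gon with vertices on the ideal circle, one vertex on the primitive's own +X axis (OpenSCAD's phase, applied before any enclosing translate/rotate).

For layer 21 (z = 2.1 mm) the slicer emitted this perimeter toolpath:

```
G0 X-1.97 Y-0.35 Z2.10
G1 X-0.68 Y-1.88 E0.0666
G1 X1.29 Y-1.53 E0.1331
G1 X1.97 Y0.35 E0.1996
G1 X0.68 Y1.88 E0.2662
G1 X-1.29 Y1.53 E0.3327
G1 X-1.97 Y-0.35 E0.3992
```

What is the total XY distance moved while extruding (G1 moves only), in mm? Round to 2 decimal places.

Sum the Euclidean lengths of each G1 segment: total = 12.00 mm.

12.00 mm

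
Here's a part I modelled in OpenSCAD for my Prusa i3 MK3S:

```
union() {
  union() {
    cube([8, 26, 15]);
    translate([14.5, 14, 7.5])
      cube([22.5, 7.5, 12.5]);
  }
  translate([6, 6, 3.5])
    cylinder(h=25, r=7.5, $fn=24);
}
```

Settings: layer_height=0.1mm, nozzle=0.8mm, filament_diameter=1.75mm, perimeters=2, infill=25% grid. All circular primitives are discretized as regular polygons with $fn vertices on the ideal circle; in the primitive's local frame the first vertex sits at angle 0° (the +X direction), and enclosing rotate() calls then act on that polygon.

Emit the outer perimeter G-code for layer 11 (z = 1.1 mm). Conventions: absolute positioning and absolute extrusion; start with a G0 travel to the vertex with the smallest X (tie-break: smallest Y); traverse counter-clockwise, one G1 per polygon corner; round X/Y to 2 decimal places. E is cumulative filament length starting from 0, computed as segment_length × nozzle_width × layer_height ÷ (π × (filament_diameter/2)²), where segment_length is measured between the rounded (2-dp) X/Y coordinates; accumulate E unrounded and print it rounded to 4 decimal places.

At z = 1.1 mm: the cube is present — its section is the full 8×26 rectangle; the cube at (14.5, 14) is absent (z outside [7.5, 20]); Combining (union): only the 8×26 cube is present, so the union is just that shape — 1 connected region; the cylinder at (6, 6) is not intersected at this z (z outside [3.5, 28.5]); Merging all regions: only that combined region is present, so the union is just that shape — 1 connected region. The outline is a single polygon with 4 vertices. Extrusion per mm of travel: 0.8 × 0.1 / (π × 0.875²) = 0.033260. Accumulating E over each segment gives final E = 2.2617.

G0 X0.00 Y0.00 Z1.10
G1 X8.00 Y0.00 E0.2661
G1 X8.00 Y26.00 E1.1308
G1 X0.00 Y26.00 E1.3969
G1 X0.00 Y0.00 E2.2617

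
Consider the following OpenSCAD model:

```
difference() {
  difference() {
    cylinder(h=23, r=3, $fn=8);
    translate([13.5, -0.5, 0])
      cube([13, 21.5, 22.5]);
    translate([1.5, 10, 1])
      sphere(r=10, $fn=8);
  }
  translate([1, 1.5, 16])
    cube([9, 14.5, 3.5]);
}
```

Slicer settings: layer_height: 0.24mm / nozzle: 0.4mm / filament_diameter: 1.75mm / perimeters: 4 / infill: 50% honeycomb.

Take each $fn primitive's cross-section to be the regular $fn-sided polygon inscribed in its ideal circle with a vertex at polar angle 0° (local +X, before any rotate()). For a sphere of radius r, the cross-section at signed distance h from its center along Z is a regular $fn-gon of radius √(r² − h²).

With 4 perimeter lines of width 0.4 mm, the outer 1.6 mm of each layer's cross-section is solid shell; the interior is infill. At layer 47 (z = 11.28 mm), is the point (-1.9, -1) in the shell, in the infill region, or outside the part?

shell

At z = 11.28 mm: the cylinder: section is a regular 8-gon, circumradius r=3; the cube at (13.5, -0.5) is present — its section is the full 13×21.5 rectangle; the sphere at (1.5, 10) does not reach this height (|z−center|=10.280 > r=10); Taking the first minus the rest: starting from the r=3 cylinder, the 13×21.5 cube at (13.5, -0.5) misses the remaining region (no effect) — 1 connected region; the cube at (1, 1.5) does not reach this height (z outside [16, 19.5]); After the difference (first − rest): none of the subtracted shapes is present at this height, so the result so far is unchanged — 1 connected region. Overall, the cross-section is a single solid region. The nearest boundary edge runs (-2.12, -2.12)→(-3.00, 0.00); distance from the point to it = 0.63 mm. The point is inside the cross-section, 0.63 mm from the nearest boundary — within the 1.6 mm shell band (4 × 0.4).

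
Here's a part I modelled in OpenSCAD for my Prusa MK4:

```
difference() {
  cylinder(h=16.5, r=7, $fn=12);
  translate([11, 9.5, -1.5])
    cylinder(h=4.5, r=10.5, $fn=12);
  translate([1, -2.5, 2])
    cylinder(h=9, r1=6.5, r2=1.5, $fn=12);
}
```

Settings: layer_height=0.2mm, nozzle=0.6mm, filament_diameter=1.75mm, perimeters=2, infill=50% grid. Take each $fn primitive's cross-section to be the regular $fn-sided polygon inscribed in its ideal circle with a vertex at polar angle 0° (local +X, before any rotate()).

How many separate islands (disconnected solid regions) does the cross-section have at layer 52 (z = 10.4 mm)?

1

At z = 10.4 mm: the r=7 cylinder contributes a regular 12-gon of circumradius 7; the cylinder at (11, 9.5) is absent (z outside [-1.5, 3]); the cone at (1, -2.5) (r1=6.5→r2=1.5) has section circumradius 1.833 here — a regular 12-gon; Subtracting the remaining from the first: starting from the r=7 cylinder, the cone at (1, -2.5) lies wholly inside it (removes its full 10.08 mm² and its 11.39 mm outline becomes a hole wall) — 1 connected region with 1 hole. Overall, the cross-section is one region with 1 hole. Island count = 1.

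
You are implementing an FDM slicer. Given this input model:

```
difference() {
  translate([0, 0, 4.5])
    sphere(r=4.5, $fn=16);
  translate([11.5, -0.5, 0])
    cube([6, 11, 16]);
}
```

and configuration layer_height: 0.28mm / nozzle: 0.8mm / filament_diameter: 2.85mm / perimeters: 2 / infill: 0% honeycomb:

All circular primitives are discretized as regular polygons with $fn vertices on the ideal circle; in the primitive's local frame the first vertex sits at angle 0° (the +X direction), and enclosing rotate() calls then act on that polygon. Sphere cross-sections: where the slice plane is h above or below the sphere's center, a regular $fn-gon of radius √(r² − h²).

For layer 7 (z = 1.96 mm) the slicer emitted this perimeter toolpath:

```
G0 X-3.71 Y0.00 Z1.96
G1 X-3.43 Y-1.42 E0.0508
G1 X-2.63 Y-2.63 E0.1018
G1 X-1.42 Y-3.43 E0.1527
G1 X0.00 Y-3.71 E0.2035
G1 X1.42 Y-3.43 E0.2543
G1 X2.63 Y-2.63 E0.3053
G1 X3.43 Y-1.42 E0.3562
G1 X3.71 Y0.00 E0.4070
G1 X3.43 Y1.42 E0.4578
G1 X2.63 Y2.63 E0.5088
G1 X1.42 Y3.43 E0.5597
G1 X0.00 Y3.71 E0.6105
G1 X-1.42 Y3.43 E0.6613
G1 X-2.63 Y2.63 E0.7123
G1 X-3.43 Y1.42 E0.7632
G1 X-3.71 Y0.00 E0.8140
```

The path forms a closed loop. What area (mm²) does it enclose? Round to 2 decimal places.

Apply the shoelace formula to the sequence of (X, Y) vertices; enclosed area = 42.22 mm².

42.22 mm²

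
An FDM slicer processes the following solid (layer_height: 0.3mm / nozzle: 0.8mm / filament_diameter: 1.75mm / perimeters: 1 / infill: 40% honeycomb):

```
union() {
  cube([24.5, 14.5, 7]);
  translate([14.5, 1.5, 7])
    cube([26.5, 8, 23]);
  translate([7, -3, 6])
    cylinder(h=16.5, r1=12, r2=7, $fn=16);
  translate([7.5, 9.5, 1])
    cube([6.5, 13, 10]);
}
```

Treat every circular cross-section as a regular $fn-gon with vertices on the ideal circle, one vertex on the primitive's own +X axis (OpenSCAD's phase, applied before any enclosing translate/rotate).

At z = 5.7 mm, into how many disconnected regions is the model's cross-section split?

1

At z = 5.7 mm: the cube is present — its section is the full 24.5×14.5 rectangle; the cube at (14.5, 1.5) does not reach this height (z outside [7, 30]); the cone at (7, -3) does not reach this height (z outside [6, 22.5]); the 6.5×13 cube at (7.5, 9.5) contributes its full rectangle; Combining (union): the regions partially overlap (shared area 32.50 mm²), so overlapping operands fuse into one piece — 1 connected region. The result has 1 disconnected region.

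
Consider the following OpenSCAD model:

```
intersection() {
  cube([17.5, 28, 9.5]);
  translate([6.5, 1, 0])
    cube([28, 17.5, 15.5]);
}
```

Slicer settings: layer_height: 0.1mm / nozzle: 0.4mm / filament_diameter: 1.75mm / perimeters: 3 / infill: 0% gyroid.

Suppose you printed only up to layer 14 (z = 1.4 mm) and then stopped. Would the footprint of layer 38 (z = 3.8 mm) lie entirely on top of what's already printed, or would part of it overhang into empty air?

Compare the two slices. At z = 1.4: the cube is present — its section is the full 17.5×28 rectangle (area 490.00 mm²); the cube at (6.5, 1) (footprint 28×17.5) is included at this height (area 490.00 mm²); Keeping only the common overlap: the 28×17.5 cube at (6.5, 1) partially overlaps the 17.5×28 cube; clipping to the common part keeps 192.50 mm² — area = 192.50 mm². At z = 3.8: the cube is present — its section is the full 17.5×28 rectangle (area 490.00 mm²); the cube at (6.5, 1) (footprint 28×17.5) is included at this height (area 490.00 mm²); After intersecting: the 28×17.5 cube at (6.5, 1) partially overlaps the 17.5×28 cube; clipping to the common part keeps 192.50 mm² — area = 192.50 mm². Checking containment: the cross-section at z = 3.8 is a subset of the cross-section at z = 1.4.

entirely on top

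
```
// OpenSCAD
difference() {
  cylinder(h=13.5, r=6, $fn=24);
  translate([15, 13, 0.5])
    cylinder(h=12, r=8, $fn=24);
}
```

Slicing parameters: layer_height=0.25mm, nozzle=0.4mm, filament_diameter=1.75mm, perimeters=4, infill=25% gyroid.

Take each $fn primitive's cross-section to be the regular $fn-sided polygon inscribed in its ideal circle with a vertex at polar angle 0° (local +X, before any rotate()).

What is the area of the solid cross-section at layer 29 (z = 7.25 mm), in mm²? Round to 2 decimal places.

111.81 mm²

At z = 7.25 mm: the r=6 cylinder gives a regular 24-gon of circumradius 6 (constant along its height) (area = (24/2)·6.000²·sin(360°/24) = 111.81 mm²); the cylinder at (15, 13): section is a regular 24-gon, circumradius r=8 (area = (24/2)·8.000²·sin(360°/24) = 198.77 mm²); After the difference (first − rest): starting from the r=6 cylinder (111.81 mm²), the r=8 cylinder at (15, 13) misses the remaining region (no effect) — area = 111.81 mm². Overall, the cross-section is a single solid region. Net area = 111.81 mm².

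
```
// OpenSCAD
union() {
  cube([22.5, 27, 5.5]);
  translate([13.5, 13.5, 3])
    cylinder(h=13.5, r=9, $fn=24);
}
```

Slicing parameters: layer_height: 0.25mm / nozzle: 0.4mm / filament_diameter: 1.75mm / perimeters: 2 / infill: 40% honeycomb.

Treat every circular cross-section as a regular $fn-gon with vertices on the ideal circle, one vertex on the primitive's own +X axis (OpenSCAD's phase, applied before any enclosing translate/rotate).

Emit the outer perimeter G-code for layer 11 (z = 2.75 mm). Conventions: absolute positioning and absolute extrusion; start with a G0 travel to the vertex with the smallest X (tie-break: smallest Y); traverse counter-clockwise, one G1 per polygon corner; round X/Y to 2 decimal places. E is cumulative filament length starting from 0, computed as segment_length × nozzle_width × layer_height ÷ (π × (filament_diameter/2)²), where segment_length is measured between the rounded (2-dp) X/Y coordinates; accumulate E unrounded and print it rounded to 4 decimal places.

At z = 2.75 mm: the cube (footprint 22.5×27) is included at this height; the cylinder at (13.5, 13.5) is not intersected at this z (z outside [3, 16.5]); Merging all regions: only the 22.5×27 cube is present, so the union is just that shape — 1 connected region. The outline is a single polygon with 4 vertices. Extrusion per mm of travel: 0.4 × 0.25 / (π × 0.875²) = 0.041575. Accumulating E over each segment gives final E = 4.1159.

G0 X0.00 Y0.00 Z2.75
G1 X22.50 Y0.00 E0.9354
G1 X22.50 Y27.00 E2.0580
G1 X0.00 Y27.00 E2.9934
G1 X0.00 Y0.00 E4.1159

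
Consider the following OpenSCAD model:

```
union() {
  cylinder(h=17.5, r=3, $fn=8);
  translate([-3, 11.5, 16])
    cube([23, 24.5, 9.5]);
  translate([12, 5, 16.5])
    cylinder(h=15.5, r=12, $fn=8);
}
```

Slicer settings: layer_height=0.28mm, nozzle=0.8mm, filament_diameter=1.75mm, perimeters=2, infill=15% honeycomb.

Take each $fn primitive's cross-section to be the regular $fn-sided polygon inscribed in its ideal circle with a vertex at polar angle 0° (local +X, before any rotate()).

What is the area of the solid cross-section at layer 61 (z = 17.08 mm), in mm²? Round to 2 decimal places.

930.22 mm²

At z = 17.08 mm: the r=3 cylinder contributes a regular 8-gon of circumradius 3 (area = (8/2)·3.000²·sin(360°/8) = 25.46 mm²); the cube at (-3, 11.5) (footprint 23×24.5) is included at this height (area 563.50 mm²); the cylinder at (12, 5): section is a regular 8-gon, circumradius r=12 (area = (8/2)·12.000²·sin(360°/8) = 407.29 mm²); Combining (union): the regions partially overlap — summed areas 996.25 mm² minus the doubly-counted overlap 66.03 mm² gives 930.22 mm² — area = 930.22 mm². Overall, the cross-section is a single solid region. Net area = 930.22 mm².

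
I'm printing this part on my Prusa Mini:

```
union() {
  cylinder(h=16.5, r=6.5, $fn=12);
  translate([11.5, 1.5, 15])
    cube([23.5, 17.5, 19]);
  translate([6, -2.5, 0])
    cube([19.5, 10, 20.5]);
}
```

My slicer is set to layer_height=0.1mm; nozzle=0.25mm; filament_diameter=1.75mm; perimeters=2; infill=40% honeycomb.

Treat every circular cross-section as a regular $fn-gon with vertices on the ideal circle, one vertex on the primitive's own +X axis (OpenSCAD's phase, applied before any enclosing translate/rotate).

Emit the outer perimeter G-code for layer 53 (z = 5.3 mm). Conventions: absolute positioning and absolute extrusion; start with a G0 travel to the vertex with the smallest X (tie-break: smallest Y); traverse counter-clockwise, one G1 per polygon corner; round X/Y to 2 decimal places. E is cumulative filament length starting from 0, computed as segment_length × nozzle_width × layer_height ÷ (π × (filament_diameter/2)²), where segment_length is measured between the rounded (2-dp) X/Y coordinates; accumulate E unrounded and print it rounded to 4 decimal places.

At z = 5.3 mm: the r=6.5 cylinder gives a regular 12-gon of circumradius 6.5 (constant along its height); the cube at (11.5, 1.5) is absent (z outside [15, 34]); the 19.5×10 cube at (6, -2.5) contributes its full rectangle; Merging all regions: the regions partially overlap (shared area 0.93 mm²), so overlapping operands fuse into one piece — 1 connected region. The outline is a single polygon with 17 vertices. Extrusion per mm of travel: 0.25 × 0.1 / (π × 0.875²) = 0.010394. Accumulating E over each segment gives final E = 0.9538.

G0 X-6.50 Y0.00 Z5.30
G1 X-5.63 Y-3.25 E0.0350
G1 X-3.25 Y-5.63 E0.0700
G1 X0.00 Y-6.50 E0.1049
G1 X3.25 Y-5.63 E0.1399
G1 X5.63 Y-3.25 E0.1749
G1 X6.00 Y-1.87 E0.1897
G1 X6.00 Y-2.50 E0.1963
G1 X25.50 Y-2.50 E0.3990
G1 X25.50 Y7.50 E0.5029
G1 X6.00 Y7.50 E0.7056
G1 X6.00 Y1.87 E0.7641
G1 X5.63 Y3.25 E0.7789
G1 X3.25 Y5.63 E0.8139
G1 X0.00 Y6.50 E0.8489
G1 X-3.25 Y5.63 E0.8839
G1 X-5.63 Y3.25 E0.9188
G1 X-6.50 Y0.00 E0.9538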